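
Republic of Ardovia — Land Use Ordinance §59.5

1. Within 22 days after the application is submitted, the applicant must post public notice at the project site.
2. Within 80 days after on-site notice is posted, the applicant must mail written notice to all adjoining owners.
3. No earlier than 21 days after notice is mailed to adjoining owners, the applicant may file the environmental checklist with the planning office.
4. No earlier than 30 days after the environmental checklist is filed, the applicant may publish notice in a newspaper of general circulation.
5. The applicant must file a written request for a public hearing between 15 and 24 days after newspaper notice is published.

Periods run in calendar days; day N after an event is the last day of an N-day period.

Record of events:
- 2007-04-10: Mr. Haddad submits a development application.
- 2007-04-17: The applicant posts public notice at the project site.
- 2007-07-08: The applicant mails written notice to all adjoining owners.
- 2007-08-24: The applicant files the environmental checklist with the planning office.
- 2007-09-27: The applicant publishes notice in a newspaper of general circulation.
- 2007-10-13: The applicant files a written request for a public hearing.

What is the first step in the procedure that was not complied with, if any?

Step 1 — counting 22 days from 2007-04-10 (when the application is submitted) gives a deadline of 2007-05-02; done 2007-04-17 — timely.
Step 2 — counting 80 days from 2007-04-17 (when on-site notice is posted) gives a deadline of 2007-07-06; not done until 2007-07-08, 2 days after the deadline.

Step 2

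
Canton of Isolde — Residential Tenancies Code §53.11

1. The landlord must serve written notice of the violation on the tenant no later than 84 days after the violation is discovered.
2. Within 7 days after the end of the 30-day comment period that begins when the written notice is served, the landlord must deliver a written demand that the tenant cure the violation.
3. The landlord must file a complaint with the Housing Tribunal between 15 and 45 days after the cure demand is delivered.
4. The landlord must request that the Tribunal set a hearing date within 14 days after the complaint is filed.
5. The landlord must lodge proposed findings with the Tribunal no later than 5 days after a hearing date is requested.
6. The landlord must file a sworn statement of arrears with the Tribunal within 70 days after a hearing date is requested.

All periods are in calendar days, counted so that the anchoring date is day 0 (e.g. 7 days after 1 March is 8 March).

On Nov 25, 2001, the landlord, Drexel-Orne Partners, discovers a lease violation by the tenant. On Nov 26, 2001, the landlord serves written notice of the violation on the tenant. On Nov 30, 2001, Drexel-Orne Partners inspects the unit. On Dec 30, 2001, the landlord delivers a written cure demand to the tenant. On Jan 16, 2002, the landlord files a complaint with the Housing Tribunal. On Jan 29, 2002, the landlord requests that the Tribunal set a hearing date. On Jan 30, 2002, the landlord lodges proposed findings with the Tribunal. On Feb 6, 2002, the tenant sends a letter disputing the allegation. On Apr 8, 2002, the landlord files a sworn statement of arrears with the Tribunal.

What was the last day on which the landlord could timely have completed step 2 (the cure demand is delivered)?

The written notice is served on Nov 26, 2001; the 30-day comment period therefore ends Dec 26, 2001, and step 2 runs from that date. 7 days after Dec 26, 2001 is Jan 2, 2002.

Jan 2, 2002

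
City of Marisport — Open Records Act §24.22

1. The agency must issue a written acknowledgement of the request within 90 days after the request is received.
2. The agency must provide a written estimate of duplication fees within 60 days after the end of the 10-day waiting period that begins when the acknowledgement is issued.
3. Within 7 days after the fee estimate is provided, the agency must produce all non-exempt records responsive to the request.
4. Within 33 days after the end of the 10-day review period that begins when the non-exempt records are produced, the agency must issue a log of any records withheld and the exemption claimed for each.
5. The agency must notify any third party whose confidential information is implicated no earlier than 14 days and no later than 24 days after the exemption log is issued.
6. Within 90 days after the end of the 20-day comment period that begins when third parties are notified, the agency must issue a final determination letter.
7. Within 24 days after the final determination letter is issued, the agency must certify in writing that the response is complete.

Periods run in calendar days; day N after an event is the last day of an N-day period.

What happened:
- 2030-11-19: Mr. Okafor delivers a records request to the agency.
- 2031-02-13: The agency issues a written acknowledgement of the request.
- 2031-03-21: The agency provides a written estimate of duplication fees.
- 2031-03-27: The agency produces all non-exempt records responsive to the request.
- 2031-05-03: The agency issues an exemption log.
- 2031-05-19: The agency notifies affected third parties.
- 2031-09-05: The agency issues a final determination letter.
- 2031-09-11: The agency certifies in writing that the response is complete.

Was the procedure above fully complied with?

Yes

Step 1 — counting 90 days from 2030-11-19 (when the request is received) gives a deadline of 2031-02-17; done 2031-02-13 — timely.
Step 2 — counting 60 days from 2031-02-23 (end of the 10-day waiting period, which began when the acknowledgement is issued on 2031-02-13) gives a deadline of 2031-04-24; done 2031-03-21 — timely.
Step 3 — counting 7 days from 2031-03-21 (when the fee estimate is provided) gives a deadline of 2031-03-28; 2031-03-27 is within that limit.
Step 4 — counting 33 days from 2031-04-06 (end of the 10-day review period, which began when the non-exempt records are produced on 2031-03-27) gives a deadline of 2031-05-09; done 2031-05-03 — timely.
Step 5 — 14 and 24 days from 2031-05-03 (when the exemption log is issued) are 2031-05-17 and 2031-05-27 respectively; done 2031-05-19 — within the window.
Step 6 — counting 90 days from 2031-06-08 (end of the 20-day comment period, which began when third parties are notified on 2031-05-19) gives a deadline of 2031-09-06; done 2031-09-05 — timely.
Step 7 — counting 24 days from 2031-09-05 (when the final determination letter is issued) gives a deadline of 2031-09-29; 2031-09-11 is within that limit.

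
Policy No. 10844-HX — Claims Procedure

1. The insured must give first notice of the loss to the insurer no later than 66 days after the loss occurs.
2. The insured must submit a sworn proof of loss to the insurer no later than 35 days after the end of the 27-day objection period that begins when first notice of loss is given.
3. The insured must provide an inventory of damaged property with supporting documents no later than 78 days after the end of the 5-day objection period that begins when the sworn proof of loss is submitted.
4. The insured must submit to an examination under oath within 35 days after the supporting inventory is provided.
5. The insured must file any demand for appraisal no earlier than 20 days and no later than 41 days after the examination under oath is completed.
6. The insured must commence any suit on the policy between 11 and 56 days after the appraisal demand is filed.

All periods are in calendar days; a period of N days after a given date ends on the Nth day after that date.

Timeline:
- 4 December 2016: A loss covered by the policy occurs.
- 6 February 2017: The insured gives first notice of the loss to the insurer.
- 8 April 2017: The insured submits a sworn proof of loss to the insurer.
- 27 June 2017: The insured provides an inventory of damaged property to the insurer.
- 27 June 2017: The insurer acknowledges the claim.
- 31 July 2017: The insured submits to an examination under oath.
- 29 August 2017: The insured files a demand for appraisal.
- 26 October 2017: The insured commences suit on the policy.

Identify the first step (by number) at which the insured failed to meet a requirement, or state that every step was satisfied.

Step 1: 66 days after 4 December 2016 (when the loss occurs) is 8 February 2017; completed 6 February 2017, before the deadline.
Step 2: 35 days after 5 March 2017 (end of the 27-day objection period, which began when first notice of loss is given on 6 February 2017) is 9 April 2017; 8 April 2017 is within that limit.
Step 3: 78 days after 13 April 2017 (end of the 5-day objection period, which began when the sworn proof of loss is submitted on 8 April 2017) is 30 June 2017; completed 27 June 2017, before the deadline.
Step 4: 35 days after 27 June 2017 (when the supporting inventory is provided) is 1 August 2017; completed 31 July 2017, before the deadline.
Step 5: the window is 20–41 days after 31 July 2017 (when the examination under oath is completed), so 20 August 2017 through 10 September 2017; done 29 August 2017 — within the window.
Step 6: the window is 11–56 days after 29 August 2017 (when the appraisal demand is filed), so 9 September 2017 through 24 October 2017; done 26 October 2017 — 2 days after the window closed.
The analysis stops there.

Step 6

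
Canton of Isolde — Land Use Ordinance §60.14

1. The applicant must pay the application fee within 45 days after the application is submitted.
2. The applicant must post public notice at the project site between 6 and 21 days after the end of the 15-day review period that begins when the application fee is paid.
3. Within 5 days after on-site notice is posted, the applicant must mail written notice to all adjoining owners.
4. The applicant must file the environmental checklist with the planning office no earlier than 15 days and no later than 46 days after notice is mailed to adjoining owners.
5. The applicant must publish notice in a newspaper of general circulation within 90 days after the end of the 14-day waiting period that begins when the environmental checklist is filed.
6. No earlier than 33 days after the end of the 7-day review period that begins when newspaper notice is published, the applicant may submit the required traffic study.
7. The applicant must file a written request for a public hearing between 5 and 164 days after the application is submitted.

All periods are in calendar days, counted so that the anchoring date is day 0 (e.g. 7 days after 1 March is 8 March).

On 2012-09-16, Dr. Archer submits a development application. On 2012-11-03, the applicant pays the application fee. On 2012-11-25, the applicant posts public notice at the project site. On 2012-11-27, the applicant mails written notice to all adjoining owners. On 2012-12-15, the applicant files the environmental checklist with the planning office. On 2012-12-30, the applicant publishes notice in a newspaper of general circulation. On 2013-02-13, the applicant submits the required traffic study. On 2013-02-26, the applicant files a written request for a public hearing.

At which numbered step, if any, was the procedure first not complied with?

Step 1

Step 1: 45 days after 2012-09-16 (when the application is submitted) is 2012-10-31; not done until 2012-11-03, 3 days after the deadline.
No need to go further; step 1 was not satisfied.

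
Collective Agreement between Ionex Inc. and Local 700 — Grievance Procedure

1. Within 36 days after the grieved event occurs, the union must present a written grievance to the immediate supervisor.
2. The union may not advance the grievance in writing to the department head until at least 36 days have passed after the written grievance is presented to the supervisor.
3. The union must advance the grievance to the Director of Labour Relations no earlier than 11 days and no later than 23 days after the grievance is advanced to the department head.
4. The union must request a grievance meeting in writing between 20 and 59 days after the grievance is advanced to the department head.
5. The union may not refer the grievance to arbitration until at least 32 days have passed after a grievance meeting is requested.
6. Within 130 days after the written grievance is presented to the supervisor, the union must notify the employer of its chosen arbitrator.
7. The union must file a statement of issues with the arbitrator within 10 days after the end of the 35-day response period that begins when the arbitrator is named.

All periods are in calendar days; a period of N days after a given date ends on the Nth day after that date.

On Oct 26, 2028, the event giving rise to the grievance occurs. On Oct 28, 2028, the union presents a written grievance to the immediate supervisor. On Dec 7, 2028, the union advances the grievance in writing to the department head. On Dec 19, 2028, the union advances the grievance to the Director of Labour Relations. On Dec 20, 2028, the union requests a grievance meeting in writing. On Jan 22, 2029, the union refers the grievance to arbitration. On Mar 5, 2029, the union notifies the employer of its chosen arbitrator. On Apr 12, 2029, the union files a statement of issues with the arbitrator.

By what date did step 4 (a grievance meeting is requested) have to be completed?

Feb 4, 2029

Step 4 runs from Dec 7, 2028, when the grievance is advanced to the department head. The window is 20–59 days after Dec 7, 2028; it closes on Feb 4, 2029.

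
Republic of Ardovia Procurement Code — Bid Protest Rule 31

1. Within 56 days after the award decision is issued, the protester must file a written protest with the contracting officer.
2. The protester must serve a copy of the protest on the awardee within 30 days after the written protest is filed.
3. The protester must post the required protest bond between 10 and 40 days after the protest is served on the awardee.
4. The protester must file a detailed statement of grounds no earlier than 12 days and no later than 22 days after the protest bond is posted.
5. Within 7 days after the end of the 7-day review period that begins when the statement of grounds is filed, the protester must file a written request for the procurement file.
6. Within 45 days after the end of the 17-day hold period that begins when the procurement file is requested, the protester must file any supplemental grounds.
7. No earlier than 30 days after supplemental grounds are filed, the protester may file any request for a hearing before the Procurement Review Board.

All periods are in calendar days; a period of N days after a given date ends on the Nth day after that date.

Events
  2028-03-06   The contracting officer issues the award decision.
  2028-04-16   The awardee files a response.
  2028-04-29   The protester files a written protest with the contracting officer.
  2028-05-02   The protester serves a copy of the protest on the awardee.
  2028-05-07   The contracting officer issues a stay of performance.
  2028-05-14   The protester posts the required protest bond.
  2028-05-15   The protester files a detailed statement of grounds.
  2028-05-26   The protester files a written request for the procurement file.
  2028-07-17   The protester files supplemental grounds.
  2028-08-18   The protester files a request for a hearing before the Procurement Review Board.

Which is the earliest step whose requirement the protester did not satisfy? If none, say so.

Step 4

(1) due by 2028-03-06 + 56 days = 2028-05-01; done 2028-04-29 — timely.
(2) due by 2028-04-29 + 30 days = 2028-05-29; done 2028-05-02 — timely.
(3) the permitted window runs from 2028-05-02 + 10 = 2028-05-12 to 2028-05-02 + 40 = 2028-06-11; done 2028-05-14 — within the window.
(4) the permitted window runs from 2028-05-14 + 12 = 2028-05-26 to 2028-05-14 + 22 = 2028-06-05; 2028-05-15 is 11 days too early.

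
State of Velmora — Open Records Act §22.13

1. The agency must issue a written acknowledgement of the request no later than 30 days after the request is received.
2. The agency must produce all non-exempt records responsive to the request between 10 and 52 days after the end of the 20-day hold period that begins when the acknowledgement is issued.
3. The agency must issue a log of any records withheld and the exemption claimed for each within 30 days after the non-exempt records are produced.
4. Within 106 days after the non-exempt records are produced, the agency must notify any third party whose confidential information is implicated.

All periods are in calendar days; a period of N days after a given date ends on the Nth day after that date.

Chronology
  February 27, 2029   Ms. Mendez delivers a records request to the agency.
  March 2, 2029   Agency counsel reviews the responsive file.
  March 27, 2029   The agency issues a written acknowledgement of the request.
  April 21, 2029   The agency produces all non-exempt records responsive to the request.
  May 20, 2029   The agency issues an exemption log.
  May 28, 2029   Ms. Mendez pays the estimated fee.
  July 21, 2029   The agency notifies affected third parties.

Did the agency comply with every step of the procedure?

No

Step 1: 30 days after February 27, 2029 (when the request is received) is March 29, 2029; March 27, 2029 is within that limit.
Step 2: the window is 10–52 days after April 16, 2029 (end of the 20-day hold period, which began when the acknowledgement is issued on March 27, 2029), so April 26, 2029 through June 7, 2029; done April 21, 2029 — 5 days before the window opened.
No need to go further; step 2 was not satisfied.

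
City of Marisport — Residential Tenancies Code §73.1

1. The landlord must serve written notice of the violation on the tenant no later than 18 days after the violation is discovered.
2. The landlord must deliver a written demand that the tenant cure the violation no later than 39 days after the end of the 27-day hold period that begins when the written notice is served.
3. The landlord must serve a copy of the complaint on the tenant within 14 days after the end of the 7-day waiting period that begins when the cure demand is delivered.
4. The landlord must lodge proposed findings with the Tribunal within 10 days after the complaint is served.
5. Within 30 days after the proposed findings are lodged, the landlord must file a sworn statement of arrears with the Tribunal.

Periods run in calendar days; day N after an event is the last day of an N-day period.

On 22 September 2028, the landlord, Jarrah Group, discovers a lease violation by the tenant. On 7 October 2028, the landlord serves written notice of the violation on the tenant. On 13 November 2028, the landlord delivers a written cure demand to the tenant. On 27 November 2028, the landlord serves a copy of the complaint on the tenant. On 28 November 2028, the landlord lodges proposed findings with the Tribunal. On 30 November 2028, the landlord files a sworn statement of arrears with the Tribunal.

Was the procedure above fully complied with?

(1) due by 22 September 2028 + 18 days = 10 October 2028; completed 7 October 2028, before the deadline.
(2) due by 3 November 2028 + 39 days = 12 December 2028; 13 November 2028 is within that limit.
(3) due by 20 November 2028 + 14 days = 4 December 2028; done 27 November 2028 — timely.
(4) due by 27 November 2028 + 10 days = 7 December 2028; done 28 November 2028 — timely.
(5) due by 28 November 2028 + 30 days = 28 December 2028; 30 November 2028 is within that limit.

Yes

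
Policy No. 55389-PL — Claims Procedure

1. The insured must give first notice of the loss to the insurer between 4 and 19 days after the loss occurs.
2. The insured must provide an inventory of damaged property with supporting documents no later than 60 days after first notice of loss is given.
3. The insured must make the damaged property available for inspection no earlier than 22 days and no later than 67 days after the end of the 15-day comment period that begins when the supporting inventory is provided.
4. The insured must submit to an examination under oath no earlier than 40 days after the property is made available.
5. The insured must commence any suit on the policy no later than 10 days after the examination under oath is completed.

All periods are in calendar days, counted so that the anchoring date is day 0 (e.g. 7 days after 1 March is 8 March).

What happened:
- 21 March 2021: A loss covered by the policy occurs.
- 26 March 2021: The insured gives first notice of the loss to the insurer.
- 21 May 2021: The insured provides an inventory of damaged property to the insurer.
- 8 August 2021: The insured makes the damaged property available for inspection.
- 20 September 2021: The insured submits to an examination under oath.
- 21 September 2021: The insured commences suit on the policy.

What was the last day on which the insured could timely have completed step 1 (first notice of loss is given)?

Step 1 runs from 21 March 2021, when the loss occurs. The window is 4–19 days after 21 March 2021; it closes on 9 April 2021.

9 April 2021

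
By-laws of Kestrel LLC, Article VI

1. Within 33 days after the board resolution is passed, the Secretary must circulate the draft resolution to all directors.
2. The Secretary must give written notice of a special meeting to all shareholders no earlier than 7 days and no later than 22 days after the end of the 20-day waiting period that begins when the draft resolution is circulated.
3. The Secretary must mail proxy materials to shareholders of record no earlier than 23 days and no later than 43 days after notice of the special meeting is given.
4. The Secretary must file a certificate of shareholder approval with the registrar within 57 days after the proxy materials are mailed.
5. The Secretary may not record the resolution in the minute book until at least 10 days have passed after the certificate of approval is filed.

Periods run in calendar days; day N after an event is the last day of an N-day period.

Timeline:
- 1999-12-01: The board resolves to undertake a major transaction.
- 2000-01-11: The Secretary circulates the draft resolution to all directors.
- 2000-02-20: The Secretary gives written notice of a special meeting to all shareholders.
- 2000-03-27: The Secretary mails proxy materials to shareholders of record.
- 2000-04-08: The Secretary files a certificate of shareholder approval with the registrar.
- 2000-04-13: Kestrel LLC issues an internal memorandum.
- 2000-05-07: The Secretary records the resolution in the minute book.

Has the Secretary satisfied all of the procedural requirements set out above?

(1) due by 1999-12-01 + 33 days = 2000-01-03; 2000-01-11 misses that deadline by 8 days.
The analysis stops there.

No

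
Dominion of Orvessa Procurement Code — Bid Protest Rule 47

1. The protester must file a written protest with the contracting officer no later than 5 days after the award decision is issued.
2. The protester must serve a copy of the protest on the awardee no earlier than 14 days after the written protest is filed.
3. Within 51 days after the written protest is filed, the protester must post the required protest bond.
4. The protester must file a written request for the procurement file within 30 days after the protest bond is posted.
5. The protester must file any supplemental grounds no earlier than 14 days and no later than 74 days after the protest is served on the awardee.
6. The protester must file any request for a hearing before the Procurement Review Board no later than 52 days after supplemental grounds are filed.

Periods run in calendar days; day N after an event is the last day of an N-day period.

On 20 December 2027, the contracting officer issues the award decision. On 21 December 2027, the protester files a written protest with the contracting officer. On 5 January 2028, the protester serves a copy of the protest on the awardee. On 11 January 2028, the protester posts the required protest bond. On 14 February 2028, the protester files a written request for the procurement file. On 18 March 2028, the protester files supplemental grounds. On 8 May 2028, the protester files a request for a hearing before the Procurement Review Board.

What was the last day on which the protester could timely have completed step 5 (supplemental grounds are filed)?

Step 5 runs from 5 January 2028, when the protest is served on the awardee. The window is 14–74 days after 5 January 2028; it closes on 19 March 2028.

19 March 2028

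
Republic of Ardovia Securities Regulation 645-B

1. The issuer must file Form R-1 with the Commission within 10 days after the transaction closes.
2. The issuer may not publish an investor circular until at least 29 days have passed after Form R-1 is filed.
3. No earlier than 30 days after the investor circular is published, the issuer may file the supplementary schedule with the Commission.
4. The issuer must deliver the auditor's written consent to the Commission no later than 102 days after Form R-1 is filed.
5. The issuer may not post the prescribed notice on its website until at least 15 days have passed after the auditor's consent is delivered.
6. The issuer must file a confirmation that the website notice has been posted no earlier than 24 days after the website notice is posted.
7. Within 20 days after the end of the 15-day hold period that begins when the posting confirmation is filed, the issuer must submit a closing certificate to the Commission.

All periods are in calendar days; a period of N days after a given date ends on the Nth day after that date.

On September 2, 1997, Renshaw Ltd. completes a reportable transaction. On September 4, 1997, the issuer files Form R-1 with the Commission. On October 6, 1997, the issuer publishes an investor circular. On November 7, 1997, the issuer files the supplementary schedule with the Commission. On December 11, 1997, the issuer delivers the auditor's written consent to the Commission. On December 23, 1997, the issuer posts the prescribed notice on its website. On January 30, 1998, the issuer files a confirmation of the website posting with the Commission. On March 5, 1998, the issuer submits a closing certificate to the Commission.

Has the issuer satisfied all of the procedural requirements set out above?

No

Step 1 — counting 10 days from September 2, 1997 (when the transaction closes) gives a deadline of September 12, 1997; September 4, 1997 is within that limit.
Step 2 — must wait 29 days from September 4, 1997 (when Form R-1 is filed), so not before October 3, 1997; done October 6, 1997, after the minimum wait.
Step 3 — must wait 30 days from October 6, 1997 (when the investor circular is published), so not before November 5, 1997; done November 7, 1997, after the minimum wait.
Step 4 — counting 102 days from September 4, 1997 (when Form R-1 is filed) gives a deadline of December 15, 1997; December 11, 1997 is within that limit.
Step 5 — must wait 15 days from December 11, 1997 (when the auditor's consent is delivered), so not before December 26, 1997; acted on December 23, 1997, 3 days prematurely.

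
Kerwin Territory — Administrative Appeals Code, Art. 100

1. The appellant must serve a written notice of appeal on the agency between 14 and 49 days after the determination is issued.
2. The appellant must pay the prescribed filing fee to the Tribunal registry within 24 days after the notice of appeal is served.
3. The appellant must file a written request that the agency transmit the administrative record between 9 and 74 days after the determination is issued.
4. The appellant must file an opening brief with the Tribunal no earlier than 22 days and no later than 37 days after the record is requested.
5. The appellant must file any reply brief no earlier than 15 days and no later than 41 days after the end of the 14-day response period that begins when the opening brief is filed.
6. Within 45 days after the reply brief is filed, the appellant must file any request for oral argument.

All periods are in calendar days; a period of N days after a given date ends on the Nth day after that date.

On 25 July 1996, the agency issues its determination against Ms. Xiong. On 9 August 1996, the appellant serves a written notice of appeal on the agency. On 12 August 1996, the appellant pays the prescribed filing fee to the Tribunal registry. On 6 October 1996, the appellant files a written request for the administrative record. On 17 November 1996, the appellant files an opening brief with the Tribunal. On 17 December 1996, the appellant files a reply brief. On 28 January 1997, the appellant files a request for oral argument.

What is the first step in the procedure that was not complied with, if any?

(1) the permitted window runs from 25 July 1996 + 14 = 8 August 1996 to 25 July 1996 + 49 = 12 September 1996; done 9 August 1996, which is between those dates.
(2) due by 9 August 1996 + 24 days = 2 September 1996; done 12 August 1996 — timely.
(3) the permitted window runs from 25 July 1996 + 9 = 3 August 1996 to 25 July 1996 + 74 = 7 October 1996; done 6 October 1996, which is between those dates.
(4) the permitted window runs from 6 October 1996 + 22 = 28 October 1996 to 6 October 1996 + 37 = 12 November 1996; 17 November 1996 is 5 days past the end of the window.

Step 4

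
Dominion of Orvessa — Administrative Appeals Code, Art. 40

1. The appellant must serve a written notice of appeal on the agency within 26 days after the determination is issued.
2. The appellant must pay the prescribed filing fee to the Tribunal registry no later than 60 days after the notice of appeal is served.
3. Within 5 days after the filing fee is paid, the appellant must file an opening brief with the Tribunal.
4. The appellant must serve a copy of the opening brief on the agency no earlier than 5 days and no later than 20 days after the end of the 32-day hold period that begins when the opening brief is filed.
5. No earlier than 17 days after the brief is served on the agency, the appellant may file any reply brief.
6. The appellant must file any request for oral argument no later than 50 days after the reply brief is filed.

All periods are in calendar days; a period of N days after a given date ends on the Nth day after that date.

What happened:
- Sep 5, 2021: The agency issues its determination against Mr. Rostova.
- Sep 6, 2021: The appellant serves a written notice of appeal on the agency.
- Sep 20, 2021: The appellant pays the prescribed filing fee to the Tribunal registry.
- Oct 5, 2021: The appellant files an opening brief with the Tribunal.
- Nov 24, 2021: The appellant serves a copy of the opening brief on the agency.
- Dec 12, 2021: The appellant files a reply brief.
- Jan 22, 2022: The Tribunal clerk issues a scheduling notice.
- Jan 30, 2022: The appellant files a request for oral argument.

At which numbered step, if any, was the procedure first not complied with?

Step 1: 26 days after Sep 5, 2021 (when the determination is issued) is Oct 1, 2021; completed Sep 6, 2021, before the deadline.
Step 2: 60 days after Sep 6, 2021 (when the notice of appeal is served) is Nov 5, 2021; done Sep 20, 2021 — timely.
Step 3: 5 days after Sep 20, 2021 (when the filing fee is paid) is Sep 25, 2021; Oct 5, 2021 misses that deadline by 10 days.
That is the first point of non-compliance.

Step 3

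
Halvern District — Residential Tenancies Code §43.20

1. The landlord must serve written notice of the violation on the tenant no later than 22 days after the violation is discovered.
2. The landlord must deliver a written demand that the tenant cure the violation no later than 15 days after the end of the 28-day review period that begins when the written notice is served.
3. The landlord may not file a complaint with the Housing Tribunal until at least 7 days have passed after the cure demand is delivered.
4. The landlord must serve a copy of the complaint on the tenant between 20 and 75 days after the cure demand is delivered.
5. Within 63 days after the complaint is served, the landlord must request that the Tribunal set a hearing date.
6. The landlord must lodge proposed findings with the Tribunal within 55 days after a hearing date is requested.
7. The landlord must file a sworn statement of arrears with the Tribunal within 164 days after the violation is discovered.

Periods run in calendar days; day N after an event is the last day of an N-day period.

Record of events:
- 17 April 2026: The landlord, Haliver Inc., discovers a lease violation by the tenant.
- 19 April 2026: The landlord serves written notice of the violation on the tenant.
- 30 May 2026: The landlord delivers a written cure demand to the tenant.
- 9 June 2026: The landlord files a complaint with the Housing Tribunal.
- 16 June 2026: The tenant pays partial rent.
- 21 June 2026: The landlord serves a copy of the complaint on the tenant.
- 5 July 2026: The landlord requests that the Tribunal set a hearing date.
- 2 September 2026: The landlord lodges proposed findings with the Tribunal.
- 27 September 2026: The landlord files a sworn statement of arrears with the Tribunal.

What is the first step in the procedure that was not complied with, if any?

Step 6

Step 1: 22 days after 17 April 2026 (when the violation is discovered) is 9 May 2026; done 19 April 2026 — timely.
Step 2: 15 days after 17 May 2026 (end of the 28-day review period, which began when the written notice is served on 19 April 2026) is 1 June 2026; done 30 May 2026 — timely.
Step 3: the earliest permitted date is 7 days after 30 May 2026 (when the cure demand is delivered), i.e. 6 June 2026; done 9 June 2026, after the minimum wait.
Step 4: the window is 20–75 days after 30 May 2026 (when the cure demand is delivered), so 19 June 2026 through 13 August 2026; 21 June 2026 falls inside that range.
Step 5: 63 days after 21 June 2026 (when the complaint is served) is 23 August 2026; done 5 July 2026 — timely.
Step 6: 55 days after 5 July 2026 (when a hearing date is requested) is 29 August 2026; done 2 September 2026 — 4 days late.
No need to go further; step 6 was not satisfied.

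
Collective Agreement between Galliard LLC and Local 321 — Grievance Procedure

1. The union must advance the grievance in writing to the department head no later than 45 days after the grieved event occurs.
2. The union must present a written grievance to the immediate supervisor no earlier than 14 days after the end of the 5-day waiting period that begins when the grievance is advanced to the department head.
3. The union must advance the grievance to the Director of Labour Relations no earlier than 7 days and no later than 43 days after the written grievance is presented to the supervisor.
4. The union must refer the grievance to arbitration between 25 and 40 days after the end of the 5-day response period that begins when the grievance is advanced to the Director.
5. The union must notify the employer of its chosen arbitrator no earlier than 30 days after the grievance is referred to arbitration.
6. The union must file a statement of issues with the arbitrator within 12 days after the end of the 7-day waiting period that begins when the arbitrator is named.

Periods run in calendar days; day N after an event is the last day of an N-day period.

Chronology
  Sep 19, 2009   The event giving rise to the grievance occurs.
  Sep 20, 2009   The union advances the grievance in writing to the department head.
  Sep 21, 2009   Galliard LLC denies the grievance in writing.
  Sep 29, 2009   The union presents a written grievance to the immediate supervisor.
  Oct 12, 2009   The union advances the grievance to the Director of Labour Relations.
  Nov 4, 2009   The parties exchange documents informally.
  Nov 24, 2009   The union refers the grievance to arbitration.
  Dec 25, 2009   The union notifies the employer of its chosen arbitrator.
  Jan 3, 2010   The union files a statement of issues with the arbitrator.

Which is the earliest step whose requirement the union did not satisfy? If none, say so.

(1) due by Sep 19, 2009 + 45 days = Nov 3, 2009; done Sep 20, 2009 — timely.
(2) permitted from Sep 25, 2009 + 14 days = Oct 9, 2009 onward; done Sep 29, 2009 — 10 days too early.
No need to go further; step 2 was not satisfied.

Step 2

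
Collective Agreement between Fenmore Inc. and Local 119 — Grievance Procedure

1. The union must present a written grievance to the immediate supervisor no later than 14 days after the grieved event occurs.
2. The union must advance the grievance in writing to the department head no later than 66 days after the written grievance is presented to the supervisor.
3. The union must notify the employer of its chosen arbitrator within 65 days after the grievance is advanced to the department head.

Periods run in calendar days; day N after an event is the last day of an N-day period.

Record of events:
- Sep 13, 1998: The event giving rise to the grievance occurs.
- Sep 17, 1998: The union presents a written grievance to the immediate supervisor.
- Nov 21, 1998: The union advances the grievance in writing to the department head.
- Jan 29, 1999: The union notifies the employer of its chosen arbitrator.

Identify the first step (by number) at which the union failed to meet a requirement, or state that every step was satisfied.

Step 1: 14 days after Sep 13, 1998 (when the grieved event occurs) is Sep 27, 1998; Sep 17, 1998 is within that limit.
Step 2: 66 days after Sep 17, 1998 (when the written grievance is presented to the supervisor) is Nov 22, 1998; Nov 21, 1998 is within that limit.
Step 3: 65 days after Nov 21, 1998 (when the grievance is advanced to the department head) is Jan 25, 1999; done Jan 29, 1999 — 4 days late.
That is the first point of non-compliance.

Step 3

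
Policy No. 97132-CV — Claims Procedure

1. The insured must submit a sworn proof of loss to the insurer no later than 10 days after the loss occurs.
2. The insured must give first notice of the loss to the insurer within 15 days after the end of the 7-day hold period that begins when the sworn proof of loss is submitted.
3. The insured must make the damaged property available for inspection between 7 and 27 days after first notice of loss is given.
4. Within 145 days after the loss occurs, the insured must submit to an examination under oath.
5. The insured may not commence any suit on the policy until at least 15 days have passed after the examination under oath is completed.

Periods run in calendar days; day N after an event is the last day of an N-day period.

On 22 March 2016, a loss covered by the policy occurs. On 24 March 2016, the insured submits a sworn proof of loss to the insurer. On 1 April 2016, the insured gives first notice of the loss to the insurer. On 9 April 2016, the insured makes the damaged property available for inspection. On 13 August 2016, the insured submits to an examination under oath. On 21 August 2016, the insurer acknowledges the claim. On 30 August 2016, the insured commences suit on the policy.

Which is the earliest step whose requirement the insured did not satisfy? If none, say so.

(1) due by 22 March 2016 + 10 days = 1 April 2016; 24 March 2016 is within that limit.
(2) due by 31 March 2016 + 15 days = 15 April 2016; completed 1 April 2016, before the deadline.
(3) the permitted window runs from 1 April 2016 + 7 = 8 April 2016 to 1 April 2016 + 27 = 28 April 2016; 9 April 2016 falls inside that range.
(4) due by 22 March 2016 + 145 days = 14 August 2016; 13 August 2016 is within that limit.
(5) permitted from 13 August 2016 + 15 days = 28 August 2016 onward; 30 August 2016 is on or after that date.

None — every step was satisfied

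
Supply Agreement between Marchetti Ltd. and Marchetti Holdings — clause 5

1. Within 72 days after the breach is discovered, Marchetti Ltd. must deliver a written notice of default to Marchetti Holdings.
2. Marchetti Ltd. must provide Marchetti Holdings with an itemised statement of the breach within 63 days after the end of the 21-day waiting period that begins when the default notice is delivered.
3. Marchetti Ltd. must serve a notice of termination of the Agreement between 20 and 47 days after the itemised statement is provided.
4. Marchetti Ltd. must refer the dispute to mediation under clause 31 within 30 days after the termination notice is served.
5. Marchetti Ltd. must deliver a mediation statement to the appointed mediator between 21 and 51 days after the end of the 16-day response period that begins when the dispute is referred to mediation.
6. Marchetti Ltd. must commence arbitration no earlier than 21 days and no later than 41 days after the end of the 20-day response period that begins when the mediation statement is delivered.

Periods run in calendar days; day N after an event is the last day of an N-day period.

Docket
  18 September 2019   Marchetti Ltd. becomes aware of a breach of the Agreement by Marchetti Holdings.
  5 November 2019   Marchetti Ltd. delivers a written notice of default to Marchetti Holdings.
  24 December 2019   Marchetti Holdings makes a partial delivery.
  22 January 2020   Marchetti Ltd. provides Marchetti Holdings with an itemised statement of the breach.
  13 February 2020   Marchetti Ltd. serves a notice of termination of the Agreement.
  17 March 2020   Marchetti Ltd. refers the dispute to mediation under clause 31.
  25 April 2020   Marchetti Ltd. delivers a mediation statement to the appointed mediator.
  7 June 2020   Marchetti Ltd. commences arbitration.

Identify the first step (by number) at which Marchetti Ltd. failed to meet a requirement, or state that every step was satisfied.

Step 1 — counting 72 days from 18 September 2019 (when the breach is discovered) gives a deadline of 29 November 2019; done 5 November 2019 — timely.
Step 2 — counting 63 days from 26 November 2019 (end of the 21-day waiting period, which began when the default notice is delivered on 5 November 2019) gives a deadline of 28 January 2020; done 22 January 2020 — timely.
Step 3 — 20 and 47 days from 22 January 2020 (when the itemised statement is provided) are 11 February 2020 and 9 March 2020 respectively; done 13 February 2020 — within the window.
Step 4 — counting 30 days from 13 February 2020 (when the termination notice is served) gives a deadline of 14 March 2020; 17 March 2020 misses that deadline by 3 days.

Step 4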